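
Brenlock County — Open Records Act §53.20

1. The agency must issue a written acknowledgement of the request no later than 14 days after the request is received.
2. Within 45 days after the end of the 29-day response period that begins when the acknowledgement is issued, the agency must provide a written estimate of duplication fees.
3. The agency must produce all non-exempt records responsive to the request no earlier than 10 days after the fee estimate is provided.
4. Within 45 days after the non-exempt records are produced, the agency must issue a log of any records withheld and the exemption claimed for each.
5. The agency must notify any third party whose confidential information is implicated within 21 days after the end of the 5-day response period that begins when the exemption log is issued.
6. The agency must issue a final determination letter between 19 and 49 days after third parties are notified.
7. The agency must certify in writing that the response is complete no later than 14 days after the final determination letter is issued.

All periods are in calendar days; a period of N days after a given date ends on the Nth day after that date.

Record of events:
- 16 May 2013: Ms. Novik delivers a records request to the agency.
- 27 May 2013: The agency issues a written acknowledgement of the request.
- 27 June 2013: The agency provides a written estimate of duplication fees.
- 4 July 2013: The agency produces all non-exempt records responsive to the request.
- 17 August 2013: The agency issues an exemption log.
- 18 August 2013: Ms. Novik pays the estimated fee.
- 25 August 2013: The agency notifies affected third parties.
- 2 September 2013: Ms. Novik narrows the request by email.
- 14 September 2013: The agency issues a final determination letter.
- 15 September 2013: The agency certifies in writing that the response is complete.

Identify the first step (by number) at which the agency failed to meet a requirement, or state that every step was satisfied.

Step 3

(1) due by 16 May 2013 + 14 days = 30 May 2013; 27 May 2013 is within that limit.
(2) due by 25 June 2013 + 45 days = 9 August 2013; done 27 June 2013 — timely.
(3) permitted from 27 June 2013 + 10 days = 7 July 2013 onward; 4 July 2013 is 3 days before the earliest permitted date.
No need to go further; step 3 was not satisfied.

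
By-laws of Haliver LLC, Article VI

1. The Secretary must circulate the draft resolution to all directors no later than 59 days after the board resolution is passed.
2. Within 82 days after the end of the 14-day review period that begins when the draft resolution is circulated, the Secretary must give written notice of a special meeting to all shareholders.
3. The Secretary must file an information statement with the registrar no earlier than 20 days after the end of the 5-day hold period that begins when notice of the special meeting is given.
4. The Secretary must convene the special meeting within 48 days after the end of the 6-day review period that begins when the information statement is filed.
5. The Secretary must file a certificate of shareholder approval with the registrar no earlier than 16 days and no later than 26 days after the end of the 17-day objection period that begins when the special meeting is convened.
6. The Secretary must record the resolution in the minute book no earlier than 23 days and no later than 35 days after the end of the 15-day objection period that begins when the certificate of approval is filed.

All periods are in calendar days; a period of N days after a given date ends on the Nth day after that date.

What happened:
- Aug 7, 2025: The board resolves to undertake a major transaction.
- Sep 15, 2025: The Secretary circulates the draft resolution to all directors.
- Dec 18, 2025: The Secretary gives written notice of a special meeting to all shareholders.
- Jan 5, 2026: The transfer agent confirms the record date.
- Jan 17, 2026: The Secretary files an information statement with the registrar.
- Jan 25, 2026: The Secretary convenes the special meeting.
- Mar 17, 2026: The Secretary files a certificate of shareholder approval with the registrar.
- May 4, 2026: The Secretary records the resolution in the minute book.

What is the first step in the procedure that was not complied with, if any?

Step 1 — counting 59 days from Aug 7, 2025 (when the board resolution is passed) gives a deadline of Oct 5, 2025; Sep 15, 2025 is within that limit.
Step 2 — counting 82 days from Sep 29, 2025 (end of the 14-day review period, which began when the draft resolution is circulated on Sep 15, 2025) gives a deadline of Dec 20, 2025; completed Dec 18, 2025, before the deadline.
Step 3 — must wait 20 days from Dec 23, 2025 (end of the 5-day hold period, which began when notice of the special meeting is given on Dec 18, 2025), so not before Jan 12, 2026; done Jan 17, 2026, after the minimum wait.
Step 4 — counting 48 days from Jan 23, 2026 (end of the 6-day review period, which began when the information statement is filed on Jan 17, 2026) gives a deadline of Mar 12, 2026; Jan 25, 2026 is within that limit.
Step 5 — 16 and 26 days from Feb 11, 2026 (end of the 17-day objection period, which began when the special meeting is convened on Jan 25, 2026) are Feb 27, 2026 and Mar 9, 2026 respectively; done Mar 17, 2026 — 8 days after the window closed.
Later steps need not be reached.

Step 5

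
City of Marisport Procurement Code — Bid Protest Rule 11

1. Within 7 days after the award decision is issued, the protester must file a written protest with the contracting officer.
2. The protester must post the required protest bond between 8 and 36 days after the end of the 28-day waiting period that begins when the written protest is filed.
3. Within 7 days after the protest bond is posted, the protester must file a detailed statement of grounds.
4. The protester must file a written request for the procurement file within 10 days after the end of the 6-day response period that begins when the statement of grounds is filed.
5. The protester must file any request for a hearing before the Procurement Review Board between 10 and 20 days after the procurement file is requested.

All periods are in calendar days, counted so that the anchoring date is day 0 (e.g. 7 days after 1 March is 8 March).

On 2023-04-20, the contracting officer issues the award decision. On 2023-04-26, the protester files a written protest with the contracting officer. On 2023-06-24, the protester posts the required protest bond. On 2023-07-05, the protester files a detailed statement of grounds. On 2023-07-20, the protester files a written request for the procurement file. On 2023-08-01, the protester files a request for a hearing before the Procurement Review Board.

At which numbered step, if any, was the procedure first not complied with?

Step 1 — counting 7 days from 2023-04-20 (when the award decision is issued) gives a deadline of 2023-04-27; 2023-04-26 is within that limit.
Step 2 — 8 and 36 days from 2023-05-24 (end of the 28-day waiting period, which began when the written protest is filed on 2023-04-26) are 2023-06-01 and 2023-06-29 respectively; done 2023-06-24, which is between those dates.
Step 3 — counting 7 days from 2023-06-24 (when the protest bond is posted) gives a deadline of 2023-07-01; done 2023-07-05 — 4 days late.

Step 3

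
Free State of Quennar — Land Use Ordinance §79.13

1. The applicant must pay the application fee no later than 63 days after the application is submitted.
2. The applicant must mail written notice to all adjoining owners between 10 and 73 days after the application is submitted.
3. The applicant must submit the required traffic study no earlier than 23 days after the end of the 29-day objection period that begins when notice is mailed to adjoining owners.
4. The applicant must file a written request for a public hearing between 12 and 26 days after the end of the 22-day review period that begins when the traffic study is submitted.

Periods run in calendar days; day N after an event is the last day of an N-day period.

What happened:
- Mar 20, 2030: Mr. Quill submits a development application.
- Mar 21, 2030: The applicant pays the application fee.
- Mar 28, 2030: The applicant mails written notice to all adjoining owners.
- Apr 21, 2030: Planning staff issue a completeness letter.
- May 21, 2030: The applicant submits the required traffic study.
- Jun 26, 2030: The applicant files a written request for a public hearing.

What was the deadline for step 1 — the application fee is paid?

May 22, 2030

Step 1 runs from Mar 20, 2030, when the application is submitted. 63 days after Mar 20, 2030 is May 22, 2030.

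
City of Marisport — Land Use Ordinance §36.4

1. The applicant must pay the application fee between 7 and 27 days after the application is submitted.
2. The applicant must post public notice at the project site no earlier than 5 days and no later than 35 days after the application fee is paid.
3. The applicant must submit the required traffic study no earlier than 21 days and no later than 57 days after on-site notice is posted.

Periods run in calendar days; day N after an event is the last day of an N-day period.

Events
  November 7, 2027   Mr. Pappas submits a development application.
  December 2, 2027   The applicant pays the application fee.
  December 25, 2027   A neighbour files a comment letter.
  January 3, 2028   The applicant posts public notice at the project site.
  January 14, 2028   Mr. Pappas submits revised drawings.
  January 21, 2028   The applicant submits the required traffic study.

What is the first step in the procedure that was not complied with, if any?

Step 1 — 7 and 27 days from November 7, 2027 (when the application is submitted) are November 14, 2027 and December 4, 2027 respectively; December 2, 2027 falls inside that range.
Step 2 — 5 and 35 days from December 2, 2027 (when the application fee is paid) are December 7, 2027 and January 6, 2028 respectively; January 3, 2028 falls inside that range.
Step 3 — 21 and 57 days from January 3, 2028 (when on-site notice is posted) are January 24, 2028 and February 29, 2028 respectively; done January 21, 2028 — 3 days before the window opened.

Step 3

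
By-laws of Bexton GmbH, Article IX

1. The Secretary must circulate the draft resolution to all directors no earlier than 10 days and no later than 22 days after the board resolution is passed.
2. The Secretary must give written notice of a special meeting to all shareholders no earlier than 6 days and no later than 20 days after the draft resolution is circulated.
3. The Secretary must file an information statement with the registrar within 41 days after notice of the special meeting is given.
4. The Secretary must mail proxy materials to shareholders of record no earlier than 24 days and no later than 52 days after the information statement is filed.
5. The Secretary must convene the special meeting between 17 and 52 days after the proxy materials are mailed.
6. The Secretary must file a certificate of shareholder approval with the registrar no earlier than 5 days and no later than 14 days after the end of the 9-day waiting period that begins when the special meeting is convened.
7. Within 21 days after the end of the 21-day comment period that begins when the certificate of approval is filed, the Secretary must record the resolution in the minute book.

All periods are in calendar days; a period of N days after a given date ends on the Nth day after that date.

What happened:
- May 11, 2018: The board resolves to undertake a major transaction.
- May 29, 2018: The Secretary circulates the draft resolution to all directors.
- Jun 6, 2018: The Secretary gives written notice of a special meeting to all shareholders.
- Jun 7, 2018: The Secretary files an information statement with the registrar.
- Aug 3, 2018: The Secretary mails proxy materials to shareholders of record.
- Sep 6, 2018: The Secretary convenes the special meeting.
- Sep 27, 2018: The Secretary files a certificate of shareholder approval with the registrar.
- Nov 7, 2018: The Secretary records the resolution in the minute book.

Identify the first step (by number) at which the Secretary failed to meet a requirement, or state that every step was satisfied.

(1) the permitted window runs from May 11, 2018 + 10 = May 21, 2018 to May 11, 2018 + 22 = Jun 2, 2018; done May 29, 2018, which is between those dates.
(2) the permitted window runs from May 29, 2018 + 6 = Jun 4, 2018 to May 29, 2018 + 20 = Jun 18, 2018; done Jun 6, 2018, which is between those dates.
(3) due by Jun 6, 2018 + 41 days = Jul 17, 2018; completed Jun 7, 2018, before the deadline.
(4) the permitted window runs from Jun 7, 2018 + 24 = Jul 1, 2018 to Jun 7, 2018 + 52 = Jul 29, 2018; done Aug 3, 2018 — 5 days after the window closed.

Step 4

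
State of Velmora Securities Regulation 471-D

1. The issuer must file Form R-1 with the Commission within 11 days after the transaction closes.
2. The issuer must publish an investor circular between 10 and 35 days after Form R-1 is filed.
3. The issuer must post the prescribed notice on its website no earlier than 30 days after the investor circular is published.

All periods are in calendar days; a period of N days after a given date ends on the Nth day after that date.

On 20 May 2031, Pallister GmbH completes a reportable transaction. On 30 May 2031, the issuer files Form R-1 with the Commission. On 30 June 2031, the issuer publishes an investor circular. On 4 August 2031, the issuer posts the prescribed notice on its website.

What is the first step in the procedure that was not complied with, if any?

Step 1: 11 days after 20 May 2031 (when the transaction closes) is 31 May 2031; done 30 May 2031 — timely.
Step 2: the window is 10–35 days after 30 May 2031 (when Form R-1 is filed), so 9 June 2031 through 4 July 2031; done 30 June 2031, which is between those dates.
Step 3: the earliest permitted date is 30 days after 30 June 2031 (when the investor circular is published), i.e. 30 July 2031; 4 August 2031 is on or after that date.

None — every step was satisfied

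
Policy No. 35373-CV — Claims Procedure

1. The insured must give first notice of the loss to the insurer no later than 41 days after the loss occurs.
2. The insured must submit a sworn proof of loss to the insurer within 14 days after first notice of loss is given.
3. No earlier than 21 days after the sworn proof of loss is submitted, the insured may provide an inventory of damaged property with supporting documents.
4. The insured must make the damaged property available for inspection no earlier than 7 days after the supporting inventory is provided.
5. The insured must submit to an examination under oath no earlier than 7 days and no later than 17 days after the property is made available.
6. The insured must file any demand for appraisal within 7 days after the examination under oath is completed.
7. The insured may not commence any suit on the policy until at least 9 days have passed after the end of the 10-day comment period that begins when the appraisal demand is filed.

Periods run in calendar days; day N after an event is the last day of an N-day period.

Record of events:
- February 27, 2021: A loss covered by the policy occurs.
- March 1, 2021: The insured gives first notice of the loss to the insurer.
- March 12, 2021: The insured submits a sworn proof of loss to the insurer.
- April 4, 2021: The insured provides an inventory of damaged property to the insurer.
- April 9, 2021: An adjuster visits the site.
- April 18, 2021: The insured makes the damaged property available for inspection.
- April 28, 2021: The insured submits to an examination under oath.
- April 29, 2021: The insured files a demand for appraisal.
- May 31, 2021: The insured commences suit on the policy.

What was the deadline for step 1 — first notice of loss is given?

Step 1 runs from February 27, 2021, when the loss occurs. 41 days after February 27, 2021 is April 9, 2021.

April 9, 2021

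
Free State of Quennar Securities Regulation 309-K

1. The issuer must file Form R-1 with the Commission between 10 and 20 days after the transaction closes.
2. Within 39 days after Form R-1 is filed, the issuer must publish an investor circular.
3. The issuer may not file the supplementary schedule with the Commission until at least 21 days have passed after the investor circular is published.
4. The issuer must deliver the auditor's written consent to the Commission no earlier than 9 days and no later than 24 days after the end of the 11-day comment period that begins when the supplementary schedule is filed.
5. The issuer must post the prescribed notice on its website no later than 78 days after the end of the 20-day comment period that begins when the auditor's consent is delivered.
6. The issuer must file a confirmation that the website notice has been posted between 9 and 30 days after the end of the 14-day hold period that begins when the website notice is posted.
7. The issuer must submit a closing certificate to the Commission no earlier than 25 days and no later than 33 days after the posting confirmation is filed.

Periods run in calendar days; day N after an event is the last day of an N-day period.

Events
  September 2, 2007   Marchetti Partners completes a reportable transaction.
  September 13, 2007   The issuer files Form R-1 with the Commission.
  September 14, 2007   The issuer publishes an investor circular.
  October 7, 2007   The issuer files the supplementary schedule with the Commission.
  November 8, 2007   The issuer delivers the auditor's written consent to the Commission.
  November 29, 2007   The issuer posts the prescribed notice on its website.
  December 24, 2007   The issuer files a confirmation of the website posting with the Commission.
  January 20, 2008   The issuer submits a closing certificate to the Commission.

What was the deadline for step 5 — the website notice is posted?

February 14, 2008

The auditor's consent is delivered on November 8, 2007; the 20-day comment period therefore ends November 28, 2007, and step 5 runs from that date. 78 days after November 28, 2007 is February 14, 2008.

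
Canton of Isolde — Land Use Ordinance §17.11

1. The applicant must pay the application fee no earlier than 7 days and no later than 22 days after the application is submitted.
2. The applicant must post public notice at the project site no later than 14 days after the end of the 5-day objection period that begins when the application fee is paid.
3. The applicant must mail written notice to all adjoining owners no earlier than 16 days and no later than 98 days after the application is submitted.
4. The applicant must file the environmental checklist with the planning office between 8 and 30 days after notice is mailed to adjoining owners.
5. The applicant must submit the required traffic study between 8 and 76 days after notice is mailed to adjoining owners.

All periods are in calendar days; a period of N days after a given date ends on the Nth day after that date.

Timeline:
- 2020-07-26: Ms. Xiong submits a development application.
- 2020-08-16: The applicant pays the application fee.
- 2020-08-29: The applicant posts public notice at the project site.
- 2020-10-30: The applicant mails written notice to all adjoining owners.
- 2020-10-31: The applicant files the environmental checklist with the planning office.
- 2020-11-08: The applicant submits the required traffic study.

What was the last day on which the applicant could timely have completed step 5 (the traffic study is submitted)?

2021-01-14

Step 5 runs from 2020-10-30, when notice is mailed to adjoining owners. The window is 8–76 days after 2020-10-30; it closes on 2021-01-14.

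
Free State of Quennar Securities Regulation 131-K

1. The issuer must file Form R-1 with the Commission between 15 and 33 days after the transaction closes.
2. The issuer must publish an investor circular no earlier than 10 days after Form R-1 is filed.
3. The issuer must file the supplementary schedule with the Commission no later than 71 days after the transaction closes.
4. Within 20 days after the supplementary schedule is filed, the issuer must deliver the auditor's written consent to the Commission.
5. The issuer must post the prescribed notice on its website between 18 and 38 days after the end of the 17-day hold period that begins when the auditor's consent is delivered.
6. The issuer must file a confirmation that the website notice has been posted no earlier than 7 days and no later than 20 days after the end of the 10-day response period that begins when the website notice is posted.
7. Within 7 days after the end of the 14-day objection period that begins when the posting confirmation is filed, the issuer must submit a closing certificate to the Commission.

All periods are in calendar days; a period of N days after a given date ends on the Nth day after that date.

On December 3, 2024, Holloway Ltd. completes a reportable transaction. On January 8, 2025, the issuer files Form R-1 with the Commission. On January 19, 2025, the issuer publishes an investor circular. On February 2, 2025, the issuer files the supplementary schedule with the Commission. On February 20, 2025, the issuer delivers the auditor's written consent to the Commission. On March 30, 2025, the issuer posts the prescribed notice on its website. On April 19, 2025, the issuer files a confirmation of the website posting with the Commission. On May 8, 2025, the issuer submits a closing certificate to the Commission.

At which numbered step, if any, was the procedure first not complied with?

(1) the permitted window runs from December 3, 2024 + 15 = December 18, 2024 to December 3, 2024 + 33 = January 5, 2025; done January 8, 2025 — 3 days after the window closed.
The analysis stops there.

Step 1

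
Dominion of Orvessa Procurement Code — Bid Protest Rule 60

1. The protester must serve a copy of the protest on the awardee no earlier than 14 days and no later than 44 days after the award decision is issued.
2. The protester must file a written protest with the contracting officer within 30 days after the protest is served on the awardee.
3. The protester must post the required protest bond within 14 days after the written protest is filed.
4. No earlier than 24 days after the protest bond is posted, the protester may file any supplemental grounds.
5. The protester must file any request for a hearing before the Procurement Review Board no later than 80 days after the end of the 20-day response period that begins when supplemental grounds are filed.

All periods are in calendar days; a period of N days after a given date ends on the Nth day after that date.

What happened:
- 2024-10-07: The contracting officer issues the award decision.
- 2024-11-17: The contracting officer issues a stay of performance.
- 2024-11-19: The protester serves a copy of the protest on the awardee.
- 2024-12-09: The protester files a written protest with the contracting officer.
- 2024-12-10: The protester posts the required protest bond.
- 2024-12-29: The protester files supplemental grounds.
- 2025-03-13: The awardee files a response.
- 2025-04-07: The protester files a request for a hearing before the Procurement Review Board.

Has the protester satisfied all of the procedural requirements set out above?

No

Step 1: the window is 14–44 days after 2024-10-07 (when the award decision is issued), so 2024-10-21 through 2024-11-20; 2024-11-19 falls inside that range.
Step 2: 30 days after 2024-11-19 (when the protest is served on the awardee) is 2024-12-19; 2024-12-09 is within that limit.
Step 3: 14 days after 2024-12-09 (when the written protest is filed) is 2024-12-23; done 2024-12-10 — timely.
Step 4: the earliest permitted date is 24 days after 2024-12-10 (when the protest bond is posted), i.e. 2025-01-03; acted on 2024-12-29, 5 days prematurely.
Later steps need not be reached.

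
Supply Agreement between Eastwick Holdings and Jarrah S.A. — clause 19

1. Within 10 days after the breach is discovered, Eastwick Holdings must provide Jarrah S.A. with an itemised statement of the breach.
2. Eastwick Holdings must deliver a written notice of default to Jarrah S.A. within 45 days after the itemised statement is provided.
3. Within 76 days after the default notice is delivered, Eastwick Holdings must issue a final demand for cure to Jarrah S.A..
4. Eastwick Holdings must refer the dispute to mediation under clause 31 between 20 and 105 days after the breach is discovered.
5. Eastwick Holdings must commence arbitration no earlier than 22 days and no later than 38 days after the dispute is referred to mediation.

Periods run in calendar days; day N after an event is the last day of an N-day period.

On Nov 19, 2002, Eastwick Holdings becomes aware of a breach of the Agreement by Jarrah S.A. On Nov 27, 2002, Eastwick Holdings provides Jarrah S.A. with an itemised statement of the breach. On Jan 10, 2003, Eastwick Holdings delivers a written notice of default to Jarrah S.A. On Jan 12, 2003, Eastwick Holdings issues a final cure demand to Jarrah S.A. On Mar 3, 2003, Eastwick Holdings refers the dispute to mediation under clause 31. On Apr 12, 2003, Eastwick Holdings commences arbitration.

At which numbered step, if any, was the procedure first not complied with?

(1) due by Nov 19, 2002 + 10 days = Nov 29, 2002; Nov 27, 2002 is within that limit.
(2) due by Nov 27, 2002 + 45 days = Jan 11, 2003; done Jan 10, 2003 — timely.
(3) due by Jan 10, 2003 + 76 days = Mar 27, 2003; Jan 12, 2003 is within that limit.
(4) the permitted window runs from Nov 19, 2002 + 20 = Dec 9, 2002 to Nov 19, 2002 + 105 = Mar 4, 2003; done Mar 3, 2003, which is between those dates.
(5) the permitted window runs from Mar 3, 2003 + 22 = Mar 25, 2003 to Mar 3, 2003 + 38 = Apr 10, 2003; done Apr 12, 2003 — 2 days after the window closed.

Step 5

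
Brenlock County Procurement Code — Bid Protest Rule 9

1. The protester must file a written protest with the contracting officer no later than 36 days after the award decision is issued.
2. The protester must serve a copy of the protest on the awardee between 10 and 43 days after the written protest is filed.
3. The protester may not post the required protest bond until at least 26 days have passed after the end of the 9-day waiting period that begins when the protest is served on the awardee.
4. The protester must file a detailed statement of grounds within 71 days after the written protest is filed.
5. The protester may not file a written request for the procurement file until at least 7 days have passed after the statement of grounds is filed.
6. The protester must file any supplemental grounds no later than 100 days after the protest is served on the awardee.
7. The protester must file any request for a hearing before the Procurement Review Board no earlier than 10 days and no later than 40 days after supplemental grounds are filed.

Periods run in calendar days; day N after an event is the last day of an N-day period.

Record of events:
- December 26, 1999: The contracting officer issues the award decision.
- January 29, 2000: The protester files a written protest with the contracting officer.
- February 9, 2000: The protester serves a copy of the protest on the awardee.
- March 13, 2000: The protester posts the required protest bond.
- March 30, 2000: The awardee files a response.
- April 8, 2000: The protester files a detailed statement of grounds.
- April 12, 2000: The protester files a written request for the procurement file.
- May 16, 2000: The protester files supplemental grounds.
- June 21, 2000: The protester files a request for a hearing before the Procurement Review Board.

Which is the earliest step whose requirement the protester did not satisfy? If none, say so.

(1) due by December 26, 1999 + 36 days = January 31, 2000; completed January 29, 2000, before the deadline.
(2) the permitted window runs from January 29, 2000 + 10 = February 8, 2000 to January 29, 2000 + 43 = March 12, 2000; February 9, 2000 falls inside that range.
(3) permitted from February 18, 2000 + 26 days = March 15, 2000 onward; acted on March 13, 2000, 2 days prematurely.
Later steps need not be reached.

Step 3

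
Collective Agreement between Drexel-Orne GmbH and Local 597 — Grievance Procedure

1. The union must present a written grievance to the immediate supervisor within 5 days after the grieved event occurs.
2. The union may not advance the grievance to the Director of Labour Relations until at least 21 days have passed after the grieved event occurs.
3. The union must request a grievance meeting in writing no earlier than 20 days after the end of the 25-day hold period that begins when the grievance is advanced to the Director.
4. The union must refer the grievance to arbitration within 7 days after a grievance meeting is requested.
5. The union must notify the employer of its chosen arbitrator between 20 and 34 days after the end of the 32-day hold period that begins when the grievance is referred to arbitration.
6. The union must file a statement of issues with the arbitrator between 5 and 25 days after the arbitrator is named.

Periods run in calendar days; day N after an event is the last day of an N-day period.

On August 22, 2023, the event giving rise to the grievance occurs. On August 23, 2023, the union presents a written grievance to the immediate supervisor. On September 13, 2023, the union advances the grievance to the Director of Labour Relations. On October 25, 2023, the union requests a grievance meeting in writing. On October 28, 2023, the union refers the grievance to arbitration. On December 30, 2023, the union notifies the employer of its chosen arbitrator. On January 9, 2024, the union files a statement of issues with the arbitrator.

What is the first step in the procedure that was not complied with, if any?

(1) due by August 22, 2023 + 5 days = August 27, 2023; completed August 23, 2023, before the deadline.
(2) permitted from August 22, 2023 + 21 days = September 12, 2023 onward; done September 13, 2023, after the minimum wait.
(3) permitted from October 8, 2023 + 20 days = October 28, 2023 onward; done October 25, 2023 — 3 days too early.
That is the first point of non-compliance.

Step 3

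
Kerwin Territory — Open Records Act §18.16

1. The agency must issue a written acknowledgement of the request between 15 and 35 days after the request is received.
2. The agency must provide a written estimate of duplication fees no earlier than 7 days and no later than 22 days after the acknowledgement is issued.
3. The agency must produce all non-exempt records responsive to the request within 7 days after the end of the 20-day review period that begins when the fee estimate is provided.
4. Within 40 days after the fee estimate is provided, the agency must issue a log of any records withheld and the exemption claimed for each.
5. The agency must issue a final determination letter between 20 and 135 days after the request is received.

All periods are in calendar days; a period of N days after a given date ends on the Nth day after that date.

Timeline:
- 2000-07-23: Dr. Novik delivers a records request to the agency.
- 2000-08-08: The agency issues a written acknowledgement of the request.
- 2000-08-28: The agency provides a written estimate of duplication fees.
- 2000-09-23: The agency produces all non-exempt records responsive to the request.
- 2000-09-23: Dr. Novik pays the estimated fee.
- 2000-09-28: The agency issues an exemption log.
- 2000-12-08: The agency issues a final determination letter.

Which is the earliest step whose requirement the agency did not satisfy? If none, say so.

Step 5

Step 1: the window is 15–35 days after 2000-07-23 (when the request is received), so 2000-08-07 through 2000-08-27; done 2000-08-08 — within the window.
Step 2: the window is 7–22 days after 2000-08-08 (when the acknowledgement is issued), so 2000-08-15 through 2000-08-30; done 2000-08-28 — within the window.
Step 3: 7 days after 2000-09-17 (end of the 20-day review period, which began when the fee estimate is provided on 2000-08-28) is 2000-09-24; 2000-09-23 is within that limit.
Step 4: 40 days after 2000-08-28 (when the fee estimate is provided) is 2000-10-07; 2000-09-28 is within that limit.
Step 5: the window is 20–135 days after 2000-07-23 (when the request is received), so 2000-08-12 through 2000-12-05; 2000-12-08 is 3 days past the end of the window.
No need to go further; step 5 was not satisfied.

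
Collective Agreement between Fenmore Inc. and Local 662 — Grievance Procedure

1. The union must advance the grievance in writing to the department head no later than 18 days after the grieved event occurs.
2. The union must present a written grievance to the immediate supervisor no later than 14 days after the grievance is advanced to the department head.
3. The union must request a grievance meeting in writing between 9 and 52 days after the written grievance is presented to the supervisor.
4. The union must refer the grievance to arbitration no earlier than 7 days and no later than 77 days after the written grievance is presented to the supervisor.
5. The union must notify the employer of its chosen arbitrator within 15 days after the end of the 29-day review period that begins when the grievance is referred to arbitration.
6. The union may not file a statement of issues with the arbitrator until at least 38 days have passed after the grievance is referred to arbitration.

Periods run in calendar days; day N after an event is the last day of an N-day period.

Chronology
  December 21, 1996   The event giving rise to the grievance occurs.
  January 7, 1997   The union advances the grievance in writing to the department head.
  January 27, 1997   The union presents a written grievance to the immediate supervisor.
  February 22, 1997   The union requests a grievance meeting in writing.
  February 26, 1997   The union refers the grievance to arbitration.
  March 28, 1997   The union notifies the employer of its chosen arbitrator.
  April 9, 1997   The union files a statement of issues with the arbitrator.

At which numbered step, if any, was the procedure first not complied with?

Step 1 — counting 18 days from December 21, 1996 (when the grieved event occurs) gives a deadline of January 8, 1997; completed January 7, 1997, before the deadline.
Step 2 — counting 14 days from January 7, 1997 (when the grievance is advanced to the department head) gives a deadline of January 21, 1997; not done until January 27, 1997, 6 days after the deadline.
That is the first point of non-compliance.

Step 2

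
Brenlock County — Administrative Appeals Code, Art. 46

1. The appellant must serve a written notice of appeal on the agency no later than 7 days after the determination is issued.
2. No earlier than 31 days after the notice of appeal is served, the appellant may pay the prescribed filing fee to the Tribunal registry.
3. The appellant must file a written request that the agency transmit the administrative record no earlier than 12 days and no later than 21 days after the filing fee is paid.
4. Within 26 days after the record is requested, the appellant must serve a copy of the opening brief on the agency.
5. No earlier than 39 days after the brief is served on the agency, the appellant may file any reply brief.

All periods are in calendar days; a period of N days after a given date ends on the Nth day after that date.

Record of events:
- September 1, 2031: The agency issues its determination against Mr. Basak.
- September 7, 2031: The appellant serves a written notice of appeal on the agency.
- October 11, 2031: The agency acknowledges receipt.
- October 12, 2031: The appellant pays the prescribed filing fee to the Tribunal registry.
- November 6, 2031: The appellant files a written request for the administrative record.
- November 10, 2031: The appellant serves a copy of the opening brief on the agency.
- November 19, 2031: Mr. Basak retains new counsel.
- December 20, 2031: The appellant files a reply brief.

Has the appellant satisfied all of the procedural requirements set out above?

Step 1 — counting 7 days from September 1, 2031 (when the determination is issued) gives a deadline of September 8, 2031; September 7, 2031 is within that limit.
Step 2 — must wait 31 days from September 7, 2031 (when the notice of appeal is served), so not before October 8, 2031; done October 12, 2031, after the minimum wait.
Step 3 — 12 and 21 days from October 12, 2031 (when the filing fee is paid) are October 24, 2031 and November 2, 2031 respectively; done November 6, 2031 — 4 days after the window closed.
The procedure was therefore not followed at step 3.

No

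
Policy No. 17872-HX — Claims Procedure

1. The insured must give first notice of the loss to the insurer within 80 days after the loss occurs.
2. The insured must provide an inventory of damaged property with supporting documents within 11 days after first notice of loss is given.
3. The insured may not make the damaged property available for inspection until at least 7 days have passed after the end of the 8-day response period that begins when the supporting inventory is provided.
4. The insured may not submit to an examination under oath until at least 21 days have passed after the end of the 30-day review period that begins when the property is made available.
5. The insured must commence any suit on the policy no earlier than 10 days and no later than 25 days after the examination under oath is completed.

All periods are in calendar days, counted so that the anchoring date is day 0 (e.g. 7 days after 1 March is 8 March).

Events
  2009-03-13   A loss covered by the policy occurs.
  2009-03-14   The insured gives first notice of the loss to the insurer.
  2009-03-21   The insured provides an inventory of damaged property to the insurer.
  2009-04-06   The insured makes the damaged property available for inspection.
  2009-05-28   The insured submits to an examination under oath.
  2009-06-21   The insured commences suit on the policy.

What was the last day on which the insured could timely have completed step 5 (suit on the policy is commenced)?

Step 5 runs from 2009-05-28, when the examination under oath is completed. The window is 10–25 days after 2009-05-28; it closes on 2009-06-22.

2009-06-22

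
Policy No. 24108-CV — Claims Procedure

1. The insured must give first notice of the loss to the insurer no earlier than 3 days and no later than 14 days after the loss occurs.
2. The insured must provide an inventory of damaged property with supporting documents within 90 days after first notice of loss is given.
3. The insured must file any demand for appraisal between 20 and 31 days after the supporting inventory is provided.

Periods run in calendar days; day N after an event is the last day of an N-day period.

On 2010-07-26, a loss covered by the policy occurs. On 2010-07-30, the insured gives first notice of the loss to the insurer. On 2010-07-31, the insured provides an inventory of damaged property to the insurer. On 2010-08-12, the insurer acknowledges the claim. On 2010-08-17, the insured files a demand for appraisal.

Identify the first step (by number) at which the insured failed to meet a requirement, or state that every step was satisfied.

Step 1 — 3 and 14 days from 2010-07-26 (when the loss occurs) are 2010-07-29 and 2010-08-09 respectively; 2010-07-30 falls inside that range.
Step 2 — counting 90 days from 2010-07-30 (when first notice of loss is given) gives a deadline of 2010-10-28; 2010-07-31 is within that limit.
Step 3 — 20 and 31 days from 2010-07-31 (when the supporting inventory is provided) are 2010-08-20 and 2010-08-31 respectively; 2010-08-17 is 3 days too early.

Step 3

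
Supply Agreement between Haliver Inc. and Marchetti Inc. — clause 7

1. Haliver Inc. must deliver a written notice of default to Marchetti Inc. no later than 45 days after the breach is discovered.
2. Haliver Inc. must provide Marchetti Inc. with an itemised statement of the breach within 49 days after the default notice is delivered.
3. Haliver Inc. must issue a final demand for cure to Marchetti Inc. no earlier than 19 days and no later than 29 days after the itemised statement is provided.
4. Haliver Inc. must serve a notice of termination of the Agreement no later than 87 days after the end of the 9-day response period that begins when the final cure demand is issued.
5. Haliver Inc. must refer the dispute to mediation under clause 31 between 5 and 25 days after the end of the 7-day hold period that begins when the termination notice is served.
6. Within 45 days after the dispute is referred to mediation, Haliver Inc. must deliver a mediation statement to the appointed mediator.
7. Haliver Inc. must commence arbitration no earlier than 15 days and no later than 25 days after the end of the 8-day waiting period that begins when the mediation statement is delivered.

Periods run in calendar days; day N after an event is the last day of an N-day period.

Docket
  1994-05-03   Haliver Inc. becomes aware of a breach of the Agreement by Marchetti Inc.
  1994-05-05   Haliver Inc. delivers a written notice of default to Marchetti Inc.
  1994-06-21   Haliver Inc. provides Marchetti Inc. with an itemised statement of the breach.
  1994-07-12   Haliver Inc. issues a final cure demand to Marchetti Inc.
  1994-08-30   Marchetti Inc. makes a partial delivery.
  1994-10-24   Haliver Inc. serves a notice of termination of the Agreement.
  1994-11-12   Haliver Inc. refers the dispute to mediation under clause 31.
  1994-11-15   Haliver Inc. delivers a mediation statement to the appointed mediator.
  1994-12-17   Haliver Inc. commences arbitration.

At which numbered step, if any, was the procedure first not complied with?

(1) due by 1994-05-03 + 45 days = 1994-06-17; 1994-05-05 is within that limit.
(2) due by 1994-05-05 + 49 days = 1994-06-23; done 1994-06-21 — timely.
(3) the permitted window runs from 1994-06-21 + 19 = 1994-07-10 to 1994-06-21 + 29 = 1994-07-20; done 1994-07-12, which is between those dates.
(4) due by 1994-07-21 + 87 days = 1994-10-16; 1994-10-24 misses that deadline by 8 days.

Step 4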